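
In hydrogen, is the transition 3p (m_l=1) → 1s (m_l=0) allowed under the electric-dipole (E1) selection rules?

Δl = 0 − 1 = -1; the E1 rule Δl = ±1 is ok.
m_l: 1 → 0 (Δm_l = -1). |Δm_l| ≤ 1 ok.
All E1 selection rules are satisfied.

allowed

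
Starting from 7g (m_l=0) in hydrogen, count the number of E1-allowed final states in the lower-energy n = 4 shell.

3

E1 requires Δl = ±1, so l_f ∈ {3, 5}; with 0 ≤ l_f ≤ n_f−1 = 3, the allowed l_f values are {3}.
For l_f = 3: m_f ∈ {m_i−1, m_i, m_i+1} ∩ [−3, 3] = {-1, 0, 1} → 3 states.
Total: 3.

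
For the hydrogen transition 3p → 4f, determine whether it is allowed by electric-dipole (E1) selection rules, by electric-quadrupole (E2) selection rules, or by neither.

E2

Δl = 3 − 1 = +2; l_i + l_f = 4.
E1 (Δl = ±1): not satisfied.
E2 (Δl = 0,±2, l_i+l_f ≥ 2): satisfied.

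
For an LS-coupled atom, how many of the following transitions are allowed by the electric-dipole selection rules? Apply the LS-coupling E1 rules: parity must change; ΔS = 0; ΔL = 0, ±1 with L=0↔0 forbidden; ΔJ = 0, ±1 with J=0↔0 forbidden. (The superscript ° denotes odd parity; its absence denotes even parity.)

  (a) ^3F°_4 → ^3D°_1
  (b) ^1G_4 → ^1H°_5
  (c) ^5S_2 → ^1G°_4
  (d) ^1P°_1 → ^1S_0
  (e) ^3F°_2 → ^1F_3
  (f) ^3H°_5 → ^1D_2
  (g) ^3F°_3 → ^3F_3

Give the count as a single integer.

(a) forbidden (parity, ΔJ fail)
(b) allowed
(c) forbidden (ΔS, ΔL, ΔJ fail)
(d) allowed
(e) forbidden (ΔS fails)
(f) forbidden (ΔS, ΔL, ΔJ fail)
(g) allowed
Total allowed: 3 of 7.

3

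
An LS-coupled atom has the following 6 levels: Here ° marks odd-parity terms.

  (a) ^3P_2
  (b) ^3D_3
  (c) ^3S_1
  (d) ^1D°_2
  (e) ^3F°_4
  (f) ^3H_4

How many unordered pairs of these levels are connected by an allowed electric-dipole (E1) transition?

1

(a)–(b): forbidden (parity).
(a)–(c): forbidden (parity).
(a)–(d): forbidden (ΔS).
(a)–(e): forbidden (ΔL, ΔJ).
(a)–(f): forbidden (parity, ΔL, ΔJ).
(b)–(c): forbidden (parity, ΔL, ΔJ).
(b)–(d): forbidden (ΔS).
(b)–(e): allowed.
(b)–(f): forbidden (parity, ΔL).
(c)–(d): forbidden (ΔS, ΔL).
(c)–(e): forbidden (ΔL, ΔJ).
(c)–(f): forbidden (parity, ΔL, ΔJ).
(d)–(e): forbidden (parity, ΔS, ΔJ).
(d)–(f): forbidden (ΔS, ΔL, ΔJ).
(e)–(f): forbidden (ΔL).
Allowed pairs: 1 of 15.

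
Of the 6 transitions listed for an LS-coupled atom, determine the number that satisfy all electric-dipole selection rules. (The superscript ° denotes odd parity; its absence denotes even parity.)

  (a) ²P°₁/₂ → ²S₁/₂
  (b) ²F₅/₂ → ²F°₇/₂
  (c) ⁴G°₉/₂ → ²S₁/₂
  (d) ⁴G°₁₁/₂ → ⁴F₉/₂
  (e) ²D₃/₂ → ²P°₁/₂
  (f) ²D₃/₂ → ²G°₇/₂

4

(a) allowed
(b) allowed
(c) forbidden (ΔS, ΔL, ΔJ fail)
(d) allowed
(e) allowed
(f) forbidden (ΔL, ΔJ fail)
Total allowed: 4 of 6.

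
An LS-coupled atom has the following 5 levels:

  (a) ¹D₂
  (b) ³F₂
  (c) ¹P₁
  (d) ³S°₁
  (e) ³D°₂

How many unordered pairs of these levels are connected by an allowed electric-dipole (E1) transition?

(a)–(b): forbidden (parity, ΔS).
(a)–(c): forbidden (parity).
(a)–(d): forbidden (ΔS, ΔL).
(a)–(e): forbidden (ΔS).
(b)–(c): forbidden (parity, ΔS, ΔL).
(b)–(d): forbidden (ΔL).
(b)–(e): allowed.
(c)–(d): forbidden (ΔS).
(c)–(e): forbidden (ΔS).
(d)–(e): forbidden (parity, ΔL).
Allowed pairs: 1 of 10.

1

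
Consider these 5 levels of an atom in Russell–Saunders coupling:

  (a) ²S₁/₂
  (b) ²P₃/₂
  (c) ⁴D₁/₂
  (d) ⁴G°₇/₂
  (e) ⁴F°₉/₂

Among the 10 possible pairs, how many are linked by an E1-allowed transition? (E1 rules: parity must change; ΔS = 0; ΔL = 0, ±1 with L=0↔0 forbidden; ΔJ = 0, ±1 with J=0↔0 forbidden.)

(a)–(b): forbidden (parity).
(a)–(c): forbidden (parity, ΔS, ΔL).
(a)–(d): forbidden (ΔS, ΔL, ΔJ).
(a)–(e): forbidden (ΔS, ΔL, ΔJ).
(b)–(c): forbidden (parity, ΔS).
(b)–(d): forbidden (ΔS, ΔL, ΔJ).
(b)–(e): forbidden (ΔS, ΔL, ΔJ).
(c)–(d): forbidden (ΔL, ΔJ).
(c)–(e): forbidden (ΔJ).
(d)–(e): forbidden (parity).
Allowed pairs: 0 of 10.

0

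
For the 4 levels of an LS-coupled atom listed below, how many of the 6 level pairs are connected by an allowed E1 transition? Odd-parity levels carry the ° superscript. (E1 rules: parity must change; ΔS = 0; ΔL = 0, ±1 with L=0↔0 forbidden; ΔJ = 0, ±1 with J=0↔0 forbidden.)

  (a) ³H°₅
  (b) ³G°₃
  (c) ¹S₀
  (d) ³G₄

2

(a)–(b): forbidden (parity, ΔJ).
(a)–(c): forbidden (ΔS, ΔL, ΔJ).
(a)–(d): allowed.
(b)–(c): forbidden (ΔS, ΔL, ΔJ).
(b)–(d): allowed.
(c)–(d): forbidden (parity, ΔS, ΔL, ΔJ).
Allowed pairs: 2 of 6.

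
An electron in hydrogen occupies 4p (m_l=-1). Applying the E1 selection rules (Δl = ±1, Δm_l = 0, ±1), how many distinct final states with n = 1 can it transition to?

E1 requires Δl = ±1, so l_f ∈ {0, 2}; with 0 ≤ l_f ≤ n_f−1 = 0, the allowed l_f values are {0}.
For l_f = 0: m_f ∈ {m_i−1, m_i, m_i+1} ∩ [−0, 0] = {0} → 1 state.
Total: 1.

1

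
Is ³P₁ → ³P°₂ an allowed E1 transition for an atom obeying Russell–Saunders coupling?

Initial level: S=1, L=1, J=1, parity even. Final level: S=1, L=1, J=2, parity odd.
ΔS = 0: S: 1 → 1 — satisfied.
ΔL = 0, ±1 (not L=0↔0): L: 1 → 1, ΔL = +0 — satisfied.
ΔJ = 0, ±1 (not J=0↔0): J: 1 → 2, ΔJ = +1 — satisfied.
Parity must change: even → odd — satisfied.
All four E1 rules are satisfied.

allowed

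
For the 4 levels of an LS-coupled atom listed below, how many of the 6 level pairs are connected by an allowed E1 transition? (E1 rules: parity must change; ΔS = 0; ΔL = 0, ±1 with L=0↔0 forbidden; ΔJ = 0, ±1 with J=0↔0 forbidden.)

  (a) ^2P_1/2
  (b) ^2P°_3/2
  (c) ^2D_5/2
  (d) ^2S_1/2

(a)–(b): allowed.
(a)–(c): forbidden (parity, ΔJ).
(a)–(d): forbidden (parity).
(b)–(c): allowed.
(b)–(d): allowed.
(c)–(d): forbidden (parity, ΔL, ΔJ).
Allowed pairs: 3 of 6.

3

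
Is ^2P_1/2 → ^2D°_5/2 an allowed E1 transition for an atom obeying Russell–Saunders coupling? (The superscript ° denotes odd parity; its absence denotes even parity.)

forbidden

Reading off the term symbols: S 1/2→1/2, L 1→2, J 1/2→5/2, parity even→odd.
ΔJ = 0, ±1 (not J=0↔0): J: 1/2 → 5/2, ΔJ = +2 — fails.
Parity must change: even → odd — ok.
ΔS = 0: S: 1/2 → 1/2 — ok.
ΔL = 0, ±1 (not L=0↔0): L: 1 → 2, ΔL = +1 — ok.
Rule(s) violated: ΔJ.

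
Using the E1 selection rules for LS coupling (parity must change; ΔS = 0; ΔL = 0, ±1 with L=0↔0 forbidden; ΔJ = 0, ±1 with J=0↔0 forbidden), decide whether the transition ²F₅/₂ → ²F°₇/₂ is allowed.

Parity must change: even → odd — satisfied.
ΔS = 0: S: 1/2 → 1/2 — satisfied.
ΔL = 0, ±1 (not L=0↔0): L: 3 → 3, ΔL = +0 — satisfied.
ΔJ = 0, ±1 (not J=0↔0): J: 5/2 → 7/2, ΔJ = +1 — satisfied.
All four E1 rules are satisfied.

allowed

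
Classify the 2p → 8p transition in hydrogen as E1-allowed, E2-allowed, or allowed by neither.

E2

Δl = 1 − 1 = +0; l_i + l_f = 2.
E1 (Δl = ±1): not satisfied.
E2 (Δl = 0,±2, l_i+l_f ≥ 2): satisfied.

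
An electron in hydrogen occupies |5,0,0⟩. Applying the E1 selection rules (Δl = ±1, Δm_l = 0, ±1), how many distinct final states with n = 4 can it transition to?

3

E1 requires Δl = ±1, so l_f ∈ {-1, 1}; with 0 ≤ l_f ≤ n_f−1 = 3, the allowed l_f values are {1}.
For l_f = 1: m_f ∈ {m_i−1, m_i, m_i+1} ∩ [−1, 1] = {-1, 0, 1} → 3 states.
Total: 3.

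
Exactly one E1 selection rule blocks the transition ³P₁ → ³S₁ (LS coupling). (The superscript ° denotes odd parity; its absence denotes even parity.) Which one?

parity

Parity must change: even → even — fails.
ΔS = 0: S: 1 → 1 — passes.
ΔL = 0, ±1 (not L=0↔0): L: 1 → 0, ΔL = -1 — passes.
ΔJ = 0, ±1 (not J=0↔0): J: 1 → 1, ΔJ = +0 — passes.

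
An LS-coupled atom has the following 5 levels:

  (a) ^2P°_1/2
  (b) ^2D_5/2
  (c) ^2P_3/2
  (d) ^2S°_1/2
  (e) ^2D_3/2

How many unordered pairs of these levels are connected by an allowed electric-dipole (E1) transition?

3

(a)–(b): forbidden (ΔJ).
(a)–(c): allowed.
(a)–(d): forbidden (parity).
(a)–(e): allowed.
(b)–(c): forbidden (parity).
(b)–(d): forbidden (ΔL, ΔJ).
(b)–(e): forbidden (parity).
(c)–(d): allowed.
(c)–(e): forbidden (parity).
(d)–(e): forbidden (ΔL).
Allowed pairs: 3 of 10.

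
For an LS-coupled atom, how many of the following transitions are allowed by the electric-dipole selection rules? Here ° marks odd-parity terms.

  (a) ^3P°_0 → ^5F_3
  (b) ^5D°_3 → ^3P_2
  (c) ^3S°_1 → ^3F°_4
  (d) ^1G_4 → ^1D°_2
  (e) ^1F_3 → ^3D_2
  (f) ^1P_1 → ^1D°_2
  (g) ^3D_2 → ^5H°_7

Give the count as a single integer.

1

(a) forbidden (ΔS, ΔL, ΔJ fail)
(b) forbidden (ΔS fails)
(c) forbidden (parity, ΔL, ΔJ fail)
(d) forbidden (ΔL, ΔJ fail)
(e) forbidden (parity, ΔS fail)
(f) allowed
(g) forbidden (ΔS, ΔL, ΔJ fail)
Total allowed: 1 of 7.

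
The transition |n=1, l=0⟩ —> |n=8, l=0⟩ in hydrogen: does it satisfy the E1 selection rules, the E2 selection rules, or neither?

Δl = 0 − 0 = +0; l_i + l_f = 0.
E1 (Δl = ±1): not satisfied.
E2 (Δl = 0,±2, l_i+l_f ≥ 2): not satisfied.

neither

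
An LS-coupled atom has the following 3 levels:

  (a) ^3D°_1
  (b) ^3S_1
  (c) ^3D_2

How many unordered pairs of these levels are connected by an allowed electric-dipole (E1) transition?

1

(a)–(b): forbidden (ΔL).
(a)–(c): allowed.
(b)–(c): forbidden (parity, ΔL).
Allowed pairs: 1 of 3.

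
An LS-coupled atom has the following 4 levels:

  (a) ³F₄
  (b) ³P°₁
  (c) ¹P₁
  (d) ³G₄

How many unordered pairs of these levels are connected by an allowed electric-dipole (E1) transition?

(a)–(b): forbidden (ΔL, ΔJ).
(a)–(c): forbidden (parity, ΔS, ΔL, ΔJ).
(a)–(d): forbidden (parity).
(b)–(c): forbidden (ΔS).
(b)–(d): forbidden (ΔL, ΔJ).
(c)–(d): forbidden (parity, ΔS, ΔL, ΔJ).
Allowed pairs: 0 of 6.

0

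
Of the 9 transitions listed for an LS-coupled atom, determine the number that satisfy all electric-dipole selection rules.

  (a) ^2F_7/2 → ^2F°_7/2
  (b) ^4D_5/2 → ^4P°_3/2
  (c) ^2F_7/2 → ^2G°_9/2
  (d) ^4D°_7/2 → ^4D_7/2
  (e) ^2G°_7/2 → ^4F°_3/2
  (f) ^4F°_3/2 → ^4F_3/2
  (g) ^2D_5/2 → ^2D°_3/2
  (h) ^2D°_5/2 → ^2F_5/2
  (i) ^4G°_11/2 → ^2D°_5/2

7

(a) allowed
(b) allowed
(c) allowed
(d) allowed
(e) forbidden (parity, ΔS, ΔJ fail)
(f) allowed
(g) allowed
(h) allowed
(i) forbidden (parity, ΔS, ΔL, ΔJ fail)
Total allowed: 7 of 9.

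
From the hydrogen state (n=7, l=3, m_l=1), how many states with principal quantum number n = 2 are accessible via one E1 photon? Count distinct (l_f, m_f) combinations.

E1 requires l_f ∈ {2, 4}, but neither lies in [0, 1], so no final state is reachable.
Total: 0.

0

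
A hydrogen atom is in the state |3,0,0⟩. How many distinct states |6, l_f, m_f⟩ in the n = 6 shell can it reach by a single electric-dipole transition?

E1 requires Δl = ±1, so l_f ∈ {-1, 1}; with 0 ≤ l_f ≤ n_f−1 = 5, the allowed l_f values are {1}.
For l_f = 1: m_f ∈ {m_i−1, m_i, m_i+1} ∩ [−1, 1] = {-1, 0, 1} → 3 states.
Total: 3.

3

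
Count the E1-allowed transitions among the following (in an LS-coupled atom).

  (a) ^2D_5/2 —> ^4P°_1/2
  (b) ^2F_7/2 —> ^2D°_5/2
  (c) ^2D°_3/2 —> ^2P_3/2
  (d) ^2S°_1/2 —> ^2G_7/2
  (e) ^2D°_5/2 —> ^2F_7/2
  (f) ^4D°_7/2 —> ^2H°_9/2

3

(a) forbidden (ΔS, ΔJ fail)
(b) allowed
(c) allowed
(d) forbidden (ΔL, ΔJ fail)
(e) allowed
(f) forbidden (parity, ΔS, ΔL fail)
Total allowed: 3 of 6.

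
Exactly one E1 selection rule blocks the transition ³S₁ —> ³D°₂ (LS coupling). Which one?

the ΔL = 0, ±1 rule

Initial level: S=1, L=0, J=1, parity even. Final level: S=1, L=2, J=2, parity odd.
Parity must change: even → odd — ok.
ΔS = 0: S: 1 → 1 — ok.
ΔL = 0, ±1 (not L=0↔0): L: 0 → 2, ΔL = +2 — fails.
ΔJ = 0, ±1 (not J=0↔0): J: 1 → 2, ΔJ = +1 — ok.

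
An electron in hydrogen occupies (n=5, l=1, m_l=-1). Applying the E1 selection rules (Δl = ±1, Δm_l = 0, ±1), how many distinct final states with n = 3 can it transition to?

E1 requires Δl = ±1, so l_f ∈ {0, 2}; with 0 ≤ l_f ≤ n_f−1 = 2, the allowed l_f values are {0, 2}.
For l_f = 0: m_f ∈ {m_i−1, m_i, m_i+1} ∩ [−0, 0] = {0} → 1 state.
For l_f = 2: m_f ∈ {m_i−1, m_i, m_i+1} ∩ [−2, 2] = {-2, -1, 0} → 3 states.
Total: 4.

4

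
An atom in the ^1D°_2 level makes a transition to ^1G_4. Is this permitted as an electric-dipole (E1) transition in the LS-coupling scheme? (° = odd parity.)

forbidden

Initial level: S=0, L=2, J=2, parity odd. Final level: S=0, L=4, J=4, parity even.
Parity must change: odd → even — passes.
ΔS = 0: S: 0 → 0 — passes.
ΔL = 0, ±1 (not L=0↔0): L: 2 → 4, ΔL = +2 — fails.
ΔJ = 0, ±1 (not J=0↔0): J: 2 → 4, ΔJ = +2 — fails.
Rule(s) violated: ΔL, ΔJ.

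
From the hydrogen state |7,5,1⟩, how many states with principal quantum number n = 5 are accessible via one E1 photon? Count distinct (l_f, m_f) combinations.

3

E1 requires Δl = ±1, so l_f ∈ {4, 6}; with 0 ≤ l_f ≤ n_f−1 = 4, the allowed l_f values are {4}.
For l_f = 4: m_f ∈ {m_i−1, m_i, m_i+1} ∩ [−4, 4] = {0, 1, 2} → 3 states.
Total: 3.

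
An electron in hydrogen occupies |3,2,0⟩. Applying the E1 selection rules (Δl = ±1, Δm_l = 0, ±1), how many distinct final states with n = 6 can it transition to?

6

E1 requires Δl = ±1, so l_f ∈ {1, 3}; with 0 ≤ l_f ≤ n_f−1 = 5, the allowed l_f values are {1, 3}.
For l_f = 1: m_f ∈ {m_i−1, m_i, m_i+1} ∩ [−1, 1] = {-1, 0, 1} → 3 states.
For l_f = 3: m_f ∈ {m_i−1, m_i, m_i+1} ∩ [−3, 3] = {-1, 0, 1} → 3 states.
Total: 6.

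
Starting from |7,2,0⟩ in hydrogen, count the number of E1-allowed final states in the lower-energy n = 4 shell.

E1 requires Δl = ±1, so l_f ∈ {1, 3}; with 0 ≤ l_f ≤ n_f−1 = 3, the allowed l_f values are {1, 3}.
For l_f = 1: m_f ∈ {m_i−1, m_i, m_i+1} ∩ [−1, 1] = {-1, 0, 1} → 3 states.
For l_f = 3: m_f ∈ {m_i−1, m_i, m_i+1} ∩ [−3, 3] = {-1, 0, 1} → 3 states.
Total: 6.

6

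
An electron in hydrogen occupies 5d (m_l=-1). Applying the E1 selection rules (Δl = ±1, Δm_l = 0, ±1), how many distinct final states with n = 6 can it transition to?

E1 requires Δl = ±1, so l_f ∈ {1, 3}; with 0 ≤ l_f ≤ n_f−1 = 5, the allowed l_f values are {1, 3}.
For l_f = 1: m_f ∈ {m_i−1, m_i, m_i+1} ∩ [−1, 1] = {-1, 0} → 2 states.
For l_f = 3: m_f ∈ {m_i−1, m_i, m_i+1} ∩ [−3, 3] = {-2, -1, 0} → 3 states.
Total: 5.

5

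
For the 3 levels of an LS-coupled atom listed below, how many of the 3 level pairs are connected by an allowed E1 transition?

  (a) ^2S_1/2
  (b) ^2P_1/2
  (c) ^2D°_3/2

(a)–(b): forbidden (parity).
(a)–(c): forbidden (ΔL).
(b)–(c): allowed.
Allowed pairs: 1 of 3.

1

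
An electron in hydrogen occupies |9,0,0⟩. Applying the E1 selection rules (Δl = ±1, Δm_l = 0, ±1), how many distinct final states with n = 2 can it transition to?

3

E1 requires Δl = ±1, so l_f ∈ {-1, 1}; with 0 ≤ l_f ≤ n_f−1 = 1, the allowed l_f values are {1}.
For l_f = 1: m_f ∈ {m_i−1, m_i, m_i+1} ∩ [−1, 1] = {-1, 0, 1} → 3 states.
Total: 3.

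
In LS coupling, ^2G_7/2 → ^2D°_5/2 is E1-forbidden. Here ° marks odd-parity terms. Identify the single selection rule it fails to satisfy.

the ΔL = 0, ±1 rule

Reading off the term symbols: S 1/2→1/2, L 4→2, J 7/2→5/2, parity even→odd.
Parity must change: even → odd — ok.
ΔS = 0: S: 1/2 → 1/2 — ok.
ΔL = 0, ±1 (not L=0↔0): L: 4 → 2, ΔL = -2 — fails.
ΔJ = 0, ±1 (not J=0↔0): J: 7/2 → 5/2, ΔJ = -1 — ok.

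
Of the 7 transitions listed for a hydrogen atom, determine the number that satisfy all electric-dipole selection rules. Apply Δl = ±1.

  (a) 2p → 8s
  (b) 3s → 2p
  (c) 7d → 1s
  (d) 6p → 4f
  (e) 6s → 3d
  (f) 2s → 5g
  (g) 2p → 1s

(a) allowed
(b) allowed
(c) forbidden — Δl = -2 (E1 requires Δl = ±1)
(d) forbidden — Δl = +2 (E1 requires Δl = ±1)
(e) forbidden — Δl = +2 (E1 requires Δl = ±1)
(f) forbidden — Δl = +4 (E1 requires Δl = ±1)
(g) allowed
Total allowed: 3 of 7.

3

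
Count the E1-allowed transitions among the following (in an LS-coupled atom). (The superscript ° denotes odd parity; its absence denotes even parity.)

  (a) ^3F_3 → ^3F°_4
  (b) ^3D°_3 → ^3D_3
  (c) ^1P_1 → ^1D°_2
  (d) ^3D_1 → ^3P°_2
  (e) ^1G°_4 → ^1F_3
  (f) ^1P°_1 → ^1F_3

(a) allowed
(b) allowed
(c) allowed
(d) allowed
(e) allowed
(f) forbidden (ΔL, ΔJ fail)
Total allowed: 5 of 6.

5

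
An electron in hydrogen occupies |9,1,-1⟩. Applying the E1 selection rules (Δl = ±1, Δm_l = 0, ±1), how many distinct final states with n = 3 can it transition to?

E1 requires Δl = ±1, so l_f ∈ {0, 2}; with 0 ≤ l_f ≤ n_f−1 = 2, the allowed l_f values are {0, 2}.
For l_f = 0: m_f ∈ {m_i−1, m_i, m_i+1} ∩ [−0, 0] = {0} → 1 state.
For l_f = 2: m_f ∈ {m_i−1, m_i, m_i+1} ∩ [−2, 2] = {-2, -1, 0} → 3 states.
Total: 4.

4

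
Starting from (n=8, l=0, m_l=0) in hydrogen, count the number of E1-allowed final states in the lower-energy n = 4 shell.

3

E1 requires Δl = ±1, so l_f ∈ {-1, 1}; with 0 ≤ l_f ≤ n_f−1 = 3, the allowed l_f values are {1}.
For l_f = 1: m_f ∈ {m_i−1, m_i, m_i+1} ∩ [−1, 1] = {-1, 0, 1} → 3 states.
Total: 3.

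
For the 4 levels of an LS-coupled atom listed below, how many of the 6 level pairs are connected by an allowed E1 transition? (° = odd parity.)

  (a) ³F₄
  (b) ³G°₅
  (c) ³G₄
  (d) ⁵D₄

(a)–(b): allowed.
(a)–(c): forbidden (parity).
(a)–(d): forbidden (parity, ΔS).
(b)–(c): allowed.
(b)–(d): forbidden (ΔS, ΔL).
(c)–(d): forbidden (parity, ΔS, ΔL).
Allowed pairs: 2 of 6.

2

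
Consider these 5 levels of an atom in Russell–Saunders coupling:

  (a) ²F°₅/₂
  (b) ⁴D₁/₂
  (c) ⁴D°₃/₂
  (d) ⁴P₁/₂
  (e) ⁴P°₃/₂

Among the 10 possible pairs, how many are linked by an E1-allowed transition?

(a)–(b): forbidden (ΔS, ΔJ).
(a)–(c): forbidden (parity, ΔS).
(a)–(d): forbidden (ΔS, ΔL, ΔJ).
(a)–(e): forbidden (parity, ΔS, ΔL).
(b)–(c): allowed.
(b)–(d): forbidden (parity).
(b)–(e): allowed.
(c)–(d): allowed.
(c)–(e): forbidden (parity).
(d)–(e): allowed.
Allowed pairs: 4 of 10.

4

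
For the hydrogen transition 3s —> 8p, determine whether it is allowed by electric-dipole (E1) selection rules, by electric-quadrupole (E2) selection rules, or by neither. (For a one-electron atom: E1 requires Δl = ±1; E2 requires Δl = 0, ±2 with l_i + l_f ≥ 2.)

E1

Δl = 1 − 0 = +1; l_i + l_f = 1.
E1 (Δl = ±1): satisfied.
E2 (Δl = 0,±2, l_i+l_f ≥ 2): not satisfied.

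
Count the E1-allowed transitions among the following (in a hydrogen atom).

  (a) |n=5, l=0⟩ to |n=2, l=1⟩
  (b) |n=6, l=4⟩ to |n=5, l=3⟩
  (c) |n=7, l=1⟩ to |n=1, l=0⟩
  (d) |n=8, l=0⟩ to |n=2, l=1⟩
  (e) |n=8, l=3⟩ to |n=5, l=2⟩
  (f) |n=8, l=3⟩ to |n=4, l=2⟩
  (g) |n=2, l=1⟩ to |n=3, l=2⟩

7

(a) allowed
(b) allowed
(c) allowed
(d) allowed
(e) allowed
(f) allowed
(g) allowed
Total allowed: 7 of 7.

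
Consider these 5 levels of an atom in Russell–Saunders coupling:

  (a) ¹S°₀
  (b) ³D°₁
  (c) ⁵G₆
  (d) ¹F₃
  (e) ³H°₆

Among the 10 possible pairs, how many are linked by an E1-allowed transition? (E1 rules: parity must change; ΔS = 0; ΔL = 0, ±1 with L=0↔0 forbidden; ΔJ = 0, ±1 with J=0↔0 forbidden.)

(a)–(b): forbidden (parity, ΔS, ΔL).
(a)–(c): forbidden (ΔS, ΔL, ΔJ).
(a)–(d): forbidden (ΔL, ΔJ).
(a)–(e): forbidden (parity, ΔS, ΔL, ΔJ).
(b)–(c): forbidden (ΔS, ΔL, ΔJ).
(b)–(d): forbidden (ΔS, ΔJ).
(b)–(e): forbidden (parity, ΔL, ΔJ).
(c)–(d): forbidden (parity, ΔS, ΔJ).
(c)–(e): forbidden (ΔS).
(d)–(e): forbidden (ΔS, ΔL, ΔJ).
Allowed pairs: 0 of 10.

0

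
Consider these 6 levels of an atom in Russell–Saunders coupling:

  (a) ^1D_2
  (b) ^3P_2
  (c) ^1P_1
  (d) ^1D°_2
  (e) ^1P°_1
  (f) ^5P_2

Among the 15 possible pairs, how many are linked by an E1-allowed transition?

4

(a)–(b): forbidden (parity, ΔS).
(a)–(c): forbidden (parity).
(a)–(d): allowed.
(a)–(e): allowed.
(a)–(f): forbidden (parity, ΔS).
(b)–(c): forbidden (parity, ΔS).
(b)–(d): forbidden (ΔS).
(b)–(e): forbidden (ΔS).
(b)–(f): forbidden (parity, ΔS).
(c)–(d): allowed.
(c)–(e): allowed.
(c)–(f): forbidden (parity, ΔS).
(d)–(e): forbidden (parity).
(d)–(f): forbidden (ΔS).
(e)–(f): forbidden (ΔS).
Allowed pairs: 4 of 15.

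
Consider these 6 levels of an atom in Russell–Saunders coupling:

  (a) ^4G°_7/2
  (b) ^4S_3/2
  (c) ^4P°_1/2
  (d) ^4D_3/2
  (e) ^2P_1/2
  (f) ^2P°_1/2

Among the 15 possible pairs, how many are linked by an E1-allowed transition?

(a)–(b): forbidden (ΔL, ΔJ).
(a)–(c): forbidden (parity, ΔL, ΔJ).
(a)–(d): forbidden (ΔL, ΔJ).
(a)–(e): forbidden (ΔS, ΔL, ΔJ).
(a)–(f): forbidden (parity, ΔS, ΔL, ΔJ).
(b)–(c): allowed.
(b)–(d): forbidden (parity, ΔL).
(b)–(e): forbidden (parity, ΔS).
(b)–(f): forbidden (ΔS).
(c)–(d): allowed.
(c)–(e): forbidden (ΔS).
(c)–(f): forbidden (parity, ΔS).
(d)–(e): forbidden (parity, ΔS).
(d)–(f): forbidden (ΔS).
(e)–(f): allowed.
Allowed pairs: 3 of 15.

3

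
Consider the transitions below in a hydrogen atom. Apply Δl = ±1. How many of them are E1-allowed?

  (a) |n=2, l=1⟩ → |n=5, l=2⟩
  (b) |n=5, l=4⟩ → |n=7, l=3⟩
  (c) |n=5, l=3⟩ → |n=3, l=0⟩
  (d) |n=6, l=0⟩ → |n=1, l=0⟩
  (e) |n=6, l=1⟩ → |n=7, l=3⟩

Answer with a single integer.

(a) allowed
(b) allowed
(c) forbidden — Δl = -3 (E1 requires Δl = ±1)
(d) forbidden — Δl = +0 (E1 requires Δl = ±1)
(e) forbidden — Δl = +2 (E1 requires Δl = ±1)
Total allowed: 2 of 5.

2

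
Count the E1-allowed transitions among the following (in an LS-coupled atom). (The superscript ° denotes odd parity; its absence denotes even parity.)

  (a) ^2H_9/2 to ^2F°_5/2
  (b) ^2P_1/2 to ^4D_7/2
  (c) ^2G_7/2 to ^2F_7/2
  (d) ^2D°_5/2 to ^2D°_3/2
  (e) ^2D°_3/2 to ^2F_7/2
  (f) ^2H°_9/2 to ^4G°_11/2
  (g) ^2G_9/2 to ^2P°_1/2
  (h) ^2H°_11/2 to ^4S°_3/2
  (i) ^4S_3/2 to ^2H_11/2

(a) forbidden (ΔL, ΔJ fail)
(b) forbidden (parity, ΔS, ΔJ fail)
(c) forbidden (parity fails)
(d) forbidden (parity fails)
(e) forbidden (ΔJ fails)
(f) forbidden (parity, ΔS fail)
(g) forbidden (ΔL, ΔJ fail)
(h) forbidden (parity, ΔS, ΔL, ΔJ fail)
(i) forbidden (parity, ΔS, ΔL, ΔJ fail)
Total allowed: 0 of 9.

0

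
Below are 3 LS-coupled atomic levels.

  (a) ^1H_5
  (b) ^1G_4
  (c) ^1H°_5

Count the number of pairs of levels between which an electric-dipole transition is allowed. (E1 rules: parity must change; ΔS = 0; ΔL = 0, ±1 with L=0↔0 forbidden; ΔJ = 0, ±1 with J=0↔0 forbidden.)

2

(a)–(b): forbidden (parity).
(a)–(c): allowed.
(b)–(c): allowed.
Allowed pairs: 2 of 3.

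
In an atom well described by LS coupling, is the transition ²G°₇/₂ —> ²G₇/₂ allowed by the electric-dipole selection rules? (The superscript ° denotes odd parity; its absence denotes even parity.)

allowed

Initial level: S=1/2, L=4, J=7/2, parity odd. Final level: S=1/2, L=4, J=7/2, parity even.
Parity must change: odd → even — ✓.
ΔS = 0: S: 1/2 → 1/2 — ✓.
ΔL = 0, ±1 (not L=0↔0): L: 4 → 4, ΔL = +0 — ✓.
ΔJ = 0, ±1 (not J=0↔0): J: 7/2 → 7/2, ΔJ = +0 — ✓.
All four E1 rules are satisfied.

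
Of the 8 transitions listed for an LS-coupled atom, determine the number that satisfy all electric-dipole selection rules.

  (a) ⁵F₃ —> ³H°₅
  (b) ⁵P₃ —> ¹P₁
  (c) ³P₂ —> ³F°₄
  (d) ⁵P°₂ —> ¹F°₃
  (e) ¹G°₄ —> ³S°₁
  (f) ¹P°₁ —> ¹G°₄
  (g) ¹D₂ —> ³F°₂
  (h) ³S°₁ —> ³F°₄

0

(a) forbidden (ΔS, ΔL, ΔJ fail)
(b) forbidden (parity, ΔS, ΔJ fail)
(c) forbidden (ΔL, ΔJ fail)
(d) forbidden (parity, ΔS, ΔL fail)
(e) forbidden (parity, ΔS, ΔL, ΔJ fail)
(f) forbidden (parity, ΔL, ΔJ fail)
(g) forbidden (ΔS fails)
(h) forbidden (parity, ΔL, ΔJ fail)
Total allowed: 0 of 8.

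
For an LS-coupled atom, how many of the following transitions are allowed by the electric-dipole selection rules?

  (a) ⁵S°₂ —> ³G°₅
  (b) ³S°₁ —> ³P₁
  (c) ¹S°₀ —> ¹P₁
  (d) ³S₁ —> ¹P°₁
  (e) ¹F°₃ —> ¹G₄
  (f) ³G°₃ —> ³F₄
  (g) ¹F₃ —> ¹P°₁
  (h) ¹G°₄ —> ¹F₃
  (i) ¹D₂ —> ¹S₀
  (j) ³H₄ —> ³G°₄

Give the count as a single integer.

(a) forbidden (parity, ΔS, ΔL, ΔJ fail)
(b) allowed
(c) allowed
(d) forbidden (ΔS fails)
(e) allowed
(f) allowed
(g) forbidden (ΔL, ΔJ fail)
(h) allowed
(i) forbidden (parity, ΔL, ΔJ fail)
(j) allowed
Total allowed: 6 of 10.

6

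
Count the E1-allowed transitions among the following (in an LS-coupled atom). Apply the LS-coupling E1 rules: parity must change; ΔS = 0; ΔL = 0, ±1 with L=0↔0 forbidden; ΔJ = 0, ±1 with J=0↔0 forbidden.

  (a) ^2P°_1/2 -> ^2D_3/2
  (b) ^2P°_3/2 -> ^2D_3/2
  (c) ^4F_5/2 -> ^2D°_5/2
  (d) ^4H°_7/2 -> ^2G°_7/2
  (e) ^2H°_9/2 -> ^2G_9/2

(a) allowed
(b) allowed
(c) forbidden (ΔS fails)
(d) forbidden (parity, ΔS fail)
(e) allowed
Total allowed: 3 of 5.

3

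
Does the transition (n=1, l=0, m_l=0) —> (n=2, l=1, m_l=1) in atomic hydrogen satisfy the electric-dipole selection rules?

allowed

Initial l = 0, final l = 1, so Δl = +1. E1 requires Δl = ±1: satisfied.
m_l: 0 → 1 (Δm_l = +1). |Δm_l| ≤ 1 satisfied.
All E1 selection rules are satisfied.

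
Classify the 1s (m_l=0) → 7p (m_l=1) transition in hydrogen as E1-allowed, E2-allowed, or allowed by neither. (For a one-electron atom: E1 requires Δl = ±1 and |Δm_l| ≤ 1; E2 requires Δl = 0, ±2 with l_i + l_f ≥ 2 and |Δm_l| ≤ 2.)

E1

Δl = 1 − 0 = +1; l_i + l_f = 1.
Δm_l = +1.
E1 (Δl = ±1, |Δm_l| ≤ 1): satisfied.
E2 (Δl = 0,±2, l_i+l_f ≥ 2, |Δm_l| ≤ 2): not satisfied.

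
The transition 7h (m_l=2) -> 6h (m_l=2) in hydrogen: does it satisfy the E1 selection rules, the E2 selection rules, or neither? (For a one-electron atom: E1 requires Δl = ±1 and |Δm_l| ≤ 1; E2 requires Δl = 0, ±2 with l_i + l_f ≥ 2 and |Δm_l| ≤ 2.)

Δl = 5 − 5 = +0; l_i + l_f = 10.
Δm_l = +0.
E1 (Δl = ±1, |Δm_l| ≤ 1): not satisfied.
E2 (Δl = 0,±2, l_i+l_f ≥ 2, |Δm_l| ≤ 2): satisfied.

E2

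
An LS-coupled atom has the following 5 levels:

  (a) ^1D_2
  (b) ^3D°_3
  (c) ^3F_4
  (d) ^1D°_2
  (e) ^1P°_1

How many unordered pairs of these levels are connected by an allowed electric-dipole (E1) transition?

(a)–(b): forbidden (ΔS).
(a)–(c): forbidden (parity, ΔS, ΔJ).
(a)–(d): allowed.
(a)–(e): allowed.
(b)–(c): allowed.
(b)–(d): forbidden (parity, ΔS).
(b)–(e): forbidden (parity, ΔS, ΔJ).
(c)–(d): forbidden (ΔS, ΔJ).
(c)–(e): forbidden (ΔS, ΔL, ΔJ).
(d)–(e): forbidden (parity).
Allowed pairs: 3 of 10.

3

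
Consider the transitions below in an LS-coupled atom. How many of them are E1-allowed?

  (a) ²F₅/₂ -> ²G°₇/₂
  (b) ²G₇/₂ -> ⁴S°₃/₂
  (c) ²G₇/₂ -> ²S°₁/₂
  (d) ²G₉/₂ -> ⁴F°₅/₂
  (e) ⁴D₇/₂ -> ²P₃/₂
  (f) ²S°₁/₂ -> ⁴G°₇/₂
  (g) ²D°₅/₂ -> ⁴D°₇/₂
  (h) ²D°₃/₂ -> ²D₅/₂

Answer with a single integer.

(a) allowed
(b) forbidden (ΔS, ΔL, ΔJ fail)
(c) forbidden (ΔL, ΔJ fail)
(d) forbidden (ΔS, ΔJ fail)
(e) forbidden (parity, ΔS, ΔJ fail)
(f) forbidden (parity, ΔS, ΔL, ΔJ fail)
(g) forbidden (parity, ΔS fail)
(h) allowed
Total allowed: 2 of 8.

2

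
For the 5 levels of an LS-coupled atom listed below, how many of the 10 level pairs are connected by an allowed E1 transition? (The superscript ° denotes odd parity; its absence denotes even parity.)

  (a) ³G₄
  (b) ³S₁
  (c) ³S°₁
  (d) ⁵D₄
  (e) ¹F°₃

0

(a)–(b): forbidden (parity, ΔL, ΔJ).
(a)–(c): forbidden (ΔL, ΔJ).
(a)–(d): forbidden (parity, ΔS, ΔL).
(a)–(e): forbidden (ΔS).
(b)–(c): forbidden (ΔL).
(b)–(d): forbidden (parity, ΔS, ΔL, ΔJ).
(b)–(e): forbidden (ΔS, ΔL, ΔJ).
(c)–(d): forbidden (ΔS, ΔL, ΔJ).
(c)–(e): forbidden (parity, ΔS, ΔL, ΔJ).
(d)–(e): forbidden (ΔS).
Allowed pairs: 0 of 10.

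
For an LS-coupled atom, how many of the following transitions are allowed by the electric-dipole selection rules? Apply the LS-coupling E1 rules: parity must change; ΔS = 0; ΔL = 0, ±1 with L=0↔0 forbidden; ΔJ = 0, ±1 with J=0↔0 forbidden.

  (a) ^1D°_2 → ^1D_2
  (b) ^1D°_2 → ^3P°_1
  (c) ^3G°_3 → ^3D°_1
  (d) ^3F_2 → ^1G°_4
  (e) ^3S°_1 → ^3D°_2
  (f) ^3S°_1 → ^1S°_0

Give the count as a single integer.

(a) allowed
(b) forbidden (parity, ΔS fail)
(c) forbidden (parity, ΔL, ΔJ fail)
(d) forbidden (ΔS, ΔJ fail)
(e) forbidden (parity, ΔL fail)
(f) forbidden (parity, ΔS, ΔL fail)
Total allowed: 1 of 6.

1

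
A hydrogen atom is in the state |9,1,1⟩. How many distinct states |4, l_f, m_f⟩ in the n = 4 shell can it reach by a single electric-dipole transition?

4

E1 requires Δl = ±1, so l_f ∈ {0, 2}; with 0 ≤ l_f ≤ n_f−1 = 3, the allowed l_f values are {0, 2}.
For l_f = 0: m_f ∈ {m_i−1, m_i, m_i+1} ∩ [−0, 0] = {0} → 1 state.
For l_f = 2: m_f ∈ {m_i−1, m_i, m_i+1} ∩ [−2, 2] = {0, 1, 2} → 3 states.
Total: 4.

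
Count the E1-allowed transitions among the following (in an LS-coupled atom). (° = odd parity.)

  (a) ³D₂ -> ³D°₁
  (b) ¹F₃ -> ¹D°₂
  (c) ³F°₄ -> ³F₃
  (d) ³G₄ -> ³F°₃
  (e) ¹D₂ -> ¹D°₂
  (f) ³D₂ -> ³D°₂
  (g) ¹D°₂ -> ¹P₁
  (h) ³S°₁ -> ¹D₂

(a) allowed
(b) allowed
(c) allowed
(d) allowed
(e) allowed
(f) allowed
(g) allowed
(h) forbidden (ΔS, ΔL fail)
Total allowed: 7 of 8.

7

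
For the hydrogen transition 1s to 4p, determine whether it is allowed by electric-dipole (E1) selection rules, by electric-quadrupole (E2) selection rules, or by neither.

E1

Δl = 1 − 0 = +1; l_i + l_f = 1.
E1 (Δl = ±1): satisfied.
E2 (Δl = 0,±2, l_i+l_f ≥ 2): not satisfied.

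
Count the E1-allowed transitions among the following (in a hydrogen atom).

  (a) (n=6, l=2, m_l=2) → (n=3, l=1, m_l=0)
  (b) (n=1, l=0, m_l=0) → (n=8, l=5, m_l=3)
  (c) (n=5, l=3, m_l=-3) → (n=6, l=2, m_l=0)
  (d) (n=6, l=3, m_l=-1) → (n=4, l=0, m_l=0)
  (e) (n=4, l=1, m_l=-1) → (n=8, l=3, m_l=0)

(a) forbidden — Δm_l = -2 (E1 requires Δm_l = 0, ±1)
(b) forbidden — Δl = +5 (E1 requires Δl = ±1); Δm_l = +3 (E1 requires Δm_l = 0, ±1)
(c) forbidden — Δm_l = +3 (E1 requires Δm_l = 0, ±1)
(d) forbidden — Δl = -3 (E1 requires Δl = ±1)
(e) forbidden — Δl = +2 (E1 requires Δl = ±1)
Total allowed: 0 of 5.

0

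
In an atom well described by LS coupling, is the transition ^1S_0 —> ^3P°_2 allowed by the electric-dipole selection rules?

Initial level: S=0, L=0, J=0, parity even. Final level: S=1, L=1, J=2, parity odd.
Parity must change: even → odd — ✓.
ΔS = 0: S: 0 → 1 — ✗.
ΔL = 0, ±1 (not L=0↔0): L: 0 → 1, ΔL = +1 — ✓.
ΔJ = 0, ±1 (not J=0↔0): J: 0 → 2, ΔJ = +2 — ✗.
Rule(s) violated: ΔS, ΔJ.

forbidden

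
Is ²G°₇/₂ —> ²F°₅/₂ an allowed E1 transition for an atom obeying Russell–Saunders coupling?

Reading off the term symbols: S 1/2→1/2, L 4→3, J 7/2→5/2, parity odd→odd.
Parity must change: odd → odd — fails.
ΔS = 0: S: 1/2 → 1/2 — passes.
ΔL = 0, ±1 (not L=0↔0): L: 4 → 3, ΔL = -1 — passes.
ΔJ = 0, ±1 (not J=0↔0): J: 7/2 → 5/2, ΔJ = -1 — passes.
Rule(s) violated: parity.

forbidden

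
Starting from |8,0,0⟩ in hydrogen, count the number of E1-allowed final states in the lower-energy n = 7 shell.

E1 requires Δl = ±1, so l_f ∈ {-1, 1}; with 0 ≤ l_f ≤ n_f−1 = 6, the allowed l_f values are {1}.
For l_f = 1: m_f ∈ {m_i−1, m_i, m_i+1} ∩ [−1, 1] = {-1, 0, 1} → 3 states.
Total: 3.

3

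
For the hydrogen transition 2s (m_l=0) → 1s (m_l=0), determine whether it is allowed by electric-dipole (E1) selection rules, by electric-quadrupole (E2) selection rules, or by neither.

neither

Δl = 0 − 0 = +0; l_i + l_f = 0.
Δm_l = +0.
E1 (Δl = ±1, |Δm_l| ≤ 1): not satisfied.
E2 (Δl = 0,±2, l_i+l_f ≥ 2, |Δm_l| ≤ 2): not satisfied.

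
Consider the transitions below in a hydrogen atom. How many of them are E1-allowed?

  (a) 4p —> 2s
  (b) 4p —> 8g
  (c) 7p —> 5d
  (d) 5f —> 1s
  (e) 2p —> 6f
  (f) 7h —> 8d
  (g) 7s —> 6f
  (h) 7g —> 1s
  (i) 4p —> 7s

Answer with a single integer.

(a) allowed
(b) forbidden — Δl = +3 (E1 requires Δl = ±1)
(c) allowed
(d) forbidden — Δl = -3 (E1 requires Δl = ±1)
(e) forbidden — Δl = +2 (E1 requires Δl = ±1)
(f) forbidden — Δl = -3 (E1 requires Δl = ±1)
(g) forbidden — Δl = +3 (E1 requires Δl = ±1)
(h) forbidden — Δl = -4 (E1 requires Δl = ±1)
(i) allowed
Total allowed: 3 of 9.

3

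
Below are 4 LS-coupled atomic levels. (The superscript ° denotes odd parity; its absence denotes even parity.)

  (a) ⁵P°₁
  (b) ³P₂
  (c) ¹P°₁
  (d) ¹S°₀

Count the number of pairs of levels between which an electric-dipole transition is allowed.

(a)–(b): forbidden (ΔS).
(a)–(c): forbidden (parity, ΔS).
(a)–(d): forbidden (parity, ΔS).
(b)–(c): forbidden (ΔS).
(b)–(d): forbidden (ΔS, ΔJ).
(c)–(d): forbidden (parity).
Allowed pairs: 0 of 6.

0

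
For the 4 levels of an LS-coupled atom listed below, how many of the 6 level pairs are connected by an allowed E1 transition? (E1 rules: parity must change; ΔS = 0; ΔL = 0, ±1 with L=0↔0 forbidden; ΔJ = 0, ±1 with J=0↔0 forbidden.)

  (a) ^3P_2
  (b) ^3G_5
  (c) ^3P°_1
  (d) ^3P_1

(a)–(b): forbidden (parity, ΔL, ΔJ).
(a)–(c): allowed.
(a)–(d): forbidden (parity).
(b)–(c): forbidden (ΔL, ΔJ).
(b)–(d): forbidden (parity, ΔL, ΔJ).
(c)–(d): allowed.
Allowed pairs: 2 of 6.

2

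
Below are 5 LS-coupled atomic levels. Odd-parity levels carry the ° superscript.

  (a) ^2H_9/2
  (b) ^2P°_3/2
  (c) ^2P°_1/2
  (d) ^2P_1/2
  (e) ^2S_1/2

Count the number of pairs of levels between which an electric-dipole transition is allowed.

4

(a)–(b): forbidden (ΔL, ΔJ).
(a)–(c): forbidden (ΔL, ΔJ).
(a)–(d): forbidden (parity, ΔL, ΔJ).
(a)–(e): forbidden (parity, ΔL, ΔJ).
(b)–(c): forbidden (parity).
(b)–(d): allowed.
(b)–(e): allowed.
(c)–(d): allowed.
(c)–(e): allowed.
(d)–(e): forbidden (parity).
Allowed pairs: 4 of 10.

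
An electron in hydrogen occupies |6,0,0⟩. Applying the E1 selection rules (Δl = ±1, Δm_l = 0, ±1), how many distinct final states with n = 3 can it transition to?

3

E1 requires Δl = ±1, so l_f ∈ {-1, 1}; with 0 ≤ l_f ≤ n_f−1 = 2, the allowed l_f values are {1}.
For l_f = 1: m_f ∈ {m_i−1, m_i, m_i+1} ∩ [−1, 1] = {-1, 0, 1} → 3 states.
Total: 3.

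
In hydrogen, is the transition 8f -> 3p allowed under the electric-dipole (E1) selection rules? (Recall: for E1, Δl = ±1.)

Δl = 1 − 3 = -2; the E1 rule Δl = ±1 is fails.
The transition is electric-dipole forbidden.

forbidden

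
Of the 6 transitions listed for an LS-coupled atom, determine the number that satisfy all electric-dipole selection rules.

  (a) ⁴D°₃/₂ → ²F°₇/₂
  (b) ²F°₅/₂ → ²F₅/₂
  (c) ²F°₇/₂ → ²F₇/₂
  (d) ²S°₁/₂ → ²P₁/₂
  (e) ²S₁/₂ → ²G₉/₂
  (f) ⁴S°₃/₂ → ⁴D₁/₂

(a) forbidden (parity, ΔS, ΔJ fail)
(b) allowed
(c) allowed
(d) allowed
(e) forbidden (parity, ΔL, ΔJ fail)
(f) forbidden (ΔL fails)
Total allowed: 3 of 6.

3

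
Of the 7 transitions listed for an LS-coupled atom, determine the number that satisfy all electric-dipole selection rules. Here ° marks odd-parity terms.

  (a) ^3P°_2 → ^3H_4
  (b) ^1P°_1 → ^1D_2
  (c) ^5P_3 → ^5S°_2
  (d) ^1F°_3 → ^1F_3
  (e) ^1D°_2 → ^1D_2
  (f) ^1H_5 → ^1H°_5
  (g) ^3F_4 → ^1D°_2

5

(a) forbidden (ΔL, ΔJ fail)
(b) allowed
(c) allowed
(d) allowed
(e) allowed
(f) allowed
(g) forbidden (ΔS, ΔJ fail)
Total allowed: 5 of 7.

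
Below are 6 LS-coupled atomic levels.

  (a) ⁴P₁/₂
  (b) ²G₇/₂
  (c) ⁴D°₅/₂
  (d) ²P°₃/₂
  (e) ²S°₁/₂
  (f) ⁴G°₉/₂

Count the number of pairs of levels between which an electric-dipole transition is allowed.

0

(a)–(b): forbidden (parity, ΔS, ΔL, ΔJ).
(a)–(c): forbidden (ΔJ).
(a)–(d): forbidden (ΔS).
(a)–(e): forbidden (ΔS).
(a)–(f): forbidden (ΔL, ΔJ).
(b)–(c): forbidden (ΔS, ΔL).
(b)–(d): forbidden (ΔL, ΔJ).
(b)–(e): forbidden (ΔL, ΔJ).
(b)–(f): forbidden (ΔS).
(c)–(d): forbidden (parity, ΔS).
(c)–(e): forbidden (parity, ΔS, ΔL, ΔJ).
(c)–(f): forbidden (parity, ΔL, ΔJ).
(d)–(e): forbidden (parity).
(d)–(f): forbidden (parity, ΔS, ΔL, ΔJ).
(e)–(f): forbidden (parity, ΔS, ΔL, ΔJ).
Allowed pairs: 0 of 15.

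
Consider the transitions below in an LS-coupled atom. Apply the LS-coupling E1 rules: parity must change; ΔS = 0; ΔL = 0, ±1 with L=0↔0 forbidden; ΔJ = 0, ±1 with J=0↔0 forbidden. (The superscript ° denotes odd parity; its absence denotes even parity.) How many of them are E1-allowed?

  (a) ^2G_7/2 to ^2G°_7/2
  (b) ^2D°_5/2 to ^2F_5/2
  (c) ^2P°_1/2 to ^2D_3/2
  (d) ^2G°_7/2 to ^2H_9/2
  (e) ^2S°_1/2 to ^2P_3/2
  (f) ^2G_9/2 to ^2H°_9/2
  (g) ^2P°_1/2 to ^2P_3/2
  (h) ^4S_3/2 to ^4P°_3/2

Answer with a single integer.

8

(a) allowed
(b) allowed
(c) allowed
(d) allowed
(e) allowed
(f) allowed
(g) allowed
(h) allowed
Total allowed: 8 of 8.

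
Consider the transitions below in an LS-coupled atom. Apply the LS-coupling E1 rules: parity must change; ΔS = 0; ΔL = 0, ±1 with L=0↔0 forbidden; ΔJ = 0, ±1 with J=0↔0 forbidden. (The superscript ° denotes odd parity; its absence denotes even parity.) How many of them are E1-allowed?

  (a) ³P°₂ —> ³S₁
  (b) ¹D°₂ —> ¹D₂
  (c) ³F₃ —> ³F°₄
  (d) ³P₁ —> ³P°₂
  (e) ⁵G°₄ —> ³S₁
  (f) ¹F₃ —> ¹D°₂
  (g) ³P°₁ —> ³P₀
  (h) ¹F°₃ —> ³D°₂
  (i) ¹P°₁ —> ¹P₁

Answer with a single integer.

7

(a) allowed
(b) allowed
(c) allowed
(d) allowed
(e) forbidden (ΔS, ΔL, ΔJ fail)
(f) allowed
(g) allowed
(h) forbidden (parity, ΔS fail)
(i) allowed
Total allowed: 7 of 9.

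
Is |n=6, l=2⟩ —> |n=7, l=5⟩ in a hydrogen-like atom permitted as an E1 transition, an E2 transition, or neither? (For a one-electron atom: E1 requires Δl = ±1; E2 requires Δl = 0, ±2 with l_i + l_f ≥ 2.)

neither

Δl = 5 − 2 = +3; l_i + l_f = 7.
E1 (Δl = ±1): not satisfied.
E2 (Δl = 0,±2, l_i+l_f ≥ 2): not satisfied.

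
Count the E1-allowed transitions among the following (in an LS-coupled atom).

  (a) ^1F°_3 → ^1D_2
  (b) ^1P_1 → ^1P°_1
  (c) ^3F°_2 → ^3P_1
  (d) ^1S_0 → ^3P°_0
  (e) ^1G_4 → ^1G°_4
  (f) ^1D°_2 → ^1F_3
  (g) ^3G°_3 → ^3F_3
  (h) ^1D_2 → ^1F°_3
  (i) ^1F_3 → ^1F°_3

7

(a) allowed
(b) allowed
(c) forbidden (ΔL fails)
(d) forbidden (ΔS, ΔJ fail)
(e) allowed
(f) allowed
(g) allowed
(h) allowed
(i) allowed
Total allowed: 7 of 9.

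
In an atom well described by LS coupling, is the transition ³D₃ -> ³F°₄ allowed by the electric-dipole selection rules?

Reading off the term symbols: S 1→1, L 2→3, J 3→4, parity even→odd.
ΔL = 0, ±1 (not L=0↔0): L: 2 → 3, ΔL = +1 — ok.
ΔJ = 0, ±1 (not J=0↔0): J: 3 → 4, ΔJ = +1 — ok.
ΔS = 0: S: 1 → 1 — ok.
Parity must change: even → odd — ok.
All four E1 rules are satisfied.

allowed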